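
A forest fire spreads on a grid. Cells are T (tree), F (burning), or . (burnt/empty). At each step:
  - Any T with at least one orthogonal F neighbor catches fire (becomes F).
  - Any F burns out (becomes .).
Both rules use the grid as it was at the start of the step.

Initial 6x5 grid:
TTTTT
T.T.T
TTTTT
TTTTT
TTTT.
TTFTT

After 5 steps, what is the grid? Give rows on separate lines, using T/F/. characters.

Step 1: 3 trees catch fire, 1 burn out
  TTTTT
  T.T.T
  TTTTT
  TTTTT
  TTFT.
  TF.FT
Step 2: 5 trees catch fire, 3 burn out
  TTTTT
  T.T.T
  TTTTT
  TTFTT
  TF.F.
  F...F
Step 3: 4 trees catch fire, 5 burn out
  TTTTT
  T.T.T
  TTFTT
  TF.FT
  F....
  .....
Step 4: 5 trees catch fire, 4 burn out
  TTTTT
  T.F.T
  TF.FT
  F...F
  .....
  .....
Step 5: 3 trees catch fire, 5 burn out
  TTFTT
  T...T
  F...F
  .....
  .....
  .....

TTFTT
T...T
F...F
.....
.....
.....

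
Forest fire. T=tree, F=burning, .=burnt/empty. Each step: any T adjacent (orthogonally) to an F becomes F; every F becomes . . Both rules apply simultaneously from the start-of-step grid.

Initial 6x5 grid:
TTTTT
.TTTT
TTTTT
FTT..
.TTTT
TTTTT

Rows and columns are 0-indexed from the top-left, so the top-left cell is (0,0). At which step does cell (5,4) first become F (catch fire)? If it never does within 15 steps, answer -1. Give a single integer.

Step 1: cell (5,4)='T' (+2 fires, +1 burnt)
Step 2: cell (5,4)='T' (+3 fires, +2 burnt)
Step 3: cell (5,4)='T' (+4 fires, +3 burnt)
Step 4: cell (5,4)='T' (+6 fires, +4 burnt)
Step 5: cell (5,4)='T' (+6 fires, +6 burnt)
Step 6: cell (5,4)='F' (+3 fires, +6 burnt)
  -> target ignites at step 6
Step 7: cell (5,4)='.' (+1 fires, +3 burnt)
Step 8: cell (5,4)='.' (+0 fires, +1 burnt)
  fire out at step 8

6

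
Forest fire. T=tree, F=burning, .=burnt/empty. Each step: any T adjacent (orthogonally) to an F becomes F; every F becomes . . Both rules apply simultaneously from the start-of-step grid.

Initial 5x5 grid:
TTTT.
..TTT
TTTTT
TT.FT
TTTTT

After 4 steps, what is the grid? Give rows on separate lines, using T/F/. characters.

Step 1: 3 trees catch fire, 1 burn out
  TTTT.
  ..TTT
  TTTFT
  TT..F
  TTTFT
Step 2: 5 trees catch fire, 3 burn out
  TTTT.
  ..TFT
  TTF.F
  TT...
  TTF.F
Step 3: 5 trees catch fire, 5 burn out
  TTTF.
  ..F.F
  TF...
  TT...
  TF...
Step 4: 4 trees catch fire, 5 burn out
  TTF..
  .....
  F....
  TF...
  F....

TTF..
.....
F....
TF...
F....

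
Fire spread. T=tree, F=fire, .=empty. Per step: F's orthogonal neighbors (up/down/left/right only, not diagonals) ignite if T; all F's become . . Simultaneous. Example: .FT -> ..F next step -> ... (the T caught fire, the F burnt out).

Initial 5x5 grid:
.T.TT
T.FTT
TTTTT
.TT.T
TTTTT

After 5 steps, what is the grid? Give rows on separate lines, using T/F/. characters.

Step 1: 2 trees catch fire, 1 burn out
  .T.TT
  T..FT
  TTFTT
  .TT.T
  TTTTT
Step 2: 5 trees catch fire, 2 burn out
  .T.FT
  T...F
  TF.FT
  .TF.T
  TTTTT
Step 3: 5 trees catch fire, 5 burn out
  .T..F
  T....
  F...F
  .F..T
  TTFTT
Step 4: 4 trees catch fire, 5 burn out
  .T...
  F....
  .....
  ....F
  TF.FT
Step 5: 2 trees catch fire, 4 burn out
  .T...
  .....
  .....
  .....
  F...F

.T...
.....
.....
.....
F...F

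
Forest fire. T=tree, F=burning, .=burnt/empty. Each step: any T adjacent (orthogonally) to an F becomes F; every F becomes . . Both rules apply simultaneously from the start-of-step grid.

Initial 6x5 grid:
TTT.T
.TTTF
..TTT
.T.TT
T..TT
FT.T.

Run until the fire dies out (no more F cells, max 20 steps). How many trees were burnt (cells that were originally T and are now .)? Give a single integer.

Step 1: +5 fires, +2 burnt (F count now 5)
Step 2: +3 fires, +5 burnt (F count now 3)
Step 3: +5 fires, +3 burnt (F count now 5)
Step 4: +2 fires, +5 burnt (F count now 2)
Step 5: +2 fires, +2 burnt (F count now 2)
Step 6: +0 fires, +2 burnt (F count now 0)
Fire out after step 6
Initially T: 18, now '.': 29
Total burnt (originally-T cells now '.'): 17

Answer: 17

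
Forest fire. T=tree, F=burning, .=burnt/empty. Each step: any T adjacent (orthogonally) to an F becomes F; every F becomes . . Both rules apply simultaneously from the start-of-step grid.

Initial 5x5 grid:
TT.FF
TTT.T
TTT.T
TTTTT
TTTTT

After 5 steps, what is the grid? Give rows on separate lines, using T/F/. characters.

Step 1: 1 trees catch fire, 2 burn out
  TT...
  TTT.F
  TTT.T
  TTTTT
  TTTTT
Step 2: 1 trees catch fire, 1 burn out
  TT...
  TTT..
  TTT.F
  TTTTT
  TTTTT
Step 3: 1 trees catch fire, 1 burn out
  TT...
  TTT..
  TTT..
  TTTTF
  TTTTT
Step 4: 2 trees catch fire, 1 burn out
  TT...
  TTT..
  TTT..
  TTTF.
  TTTTF
Step 5: 2 trees catch fire, 2 burn out
  TT...
  TTT..
  TTT..
  TTF..
  TTTF.

TT...
TTT..
TTT..
TTF..
TTTF.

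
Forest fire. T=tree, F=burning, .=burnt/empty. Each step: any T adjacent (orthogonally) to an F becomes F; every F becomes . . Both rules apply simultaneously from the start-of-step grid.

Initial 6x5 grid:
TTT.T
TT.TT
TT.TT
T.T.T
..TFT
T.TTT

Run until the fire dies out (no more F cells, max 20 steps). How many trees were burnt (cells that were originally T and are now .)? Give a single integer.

Step 1: +3 fires, +1 burnt (F count now 3)
Step 2: +4 fires, +3 burnt (F count now 4)
Step 3: +1 fires, +4 burnt (F count now 1)
Step 4: +2 fires, +1 burnt (F count now 2)
Step 5: +2 fires, +2 burnt (F count now 2)
Step 6: +0 fires, +2 burnt (F count now 0)
Fire out after step 6
Initially T: 21, now '.': 21
Total burnt (originally-T cells now '.'): 12

Answer: 12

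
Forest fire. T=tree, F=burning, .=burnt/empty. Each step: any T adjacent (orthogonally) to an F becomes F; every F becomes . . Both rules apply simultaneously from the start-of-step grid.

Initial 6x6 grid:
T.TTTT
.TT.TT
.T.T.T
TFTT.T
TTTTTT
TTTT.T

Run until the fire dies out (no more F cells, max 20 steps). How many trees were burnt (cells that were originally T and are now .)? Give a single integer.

Answer: 26

Derivation:
Step 1: +4 fires, +1 burnt (F count now 4)
Step 2: +5 fires, +4 burnt (F count now 5)
Step 3: +5 fires, +5 burnt (F count now 5)
Step 4: +3 fires, +5 burnt (F count now 3)
Step 5: +2 fires, +3 burnt (F count now 2)
Step 6: +3 fires, +2 burnt (F count now 3)
Step 7: +3 fires, +3 burnt (F count now 3)
Step 8: +1 fires, +3 burnt (F count now 1)
Step 9: +0 fires, +1 burnt (F count now 0)
Fire out after step 9
Initially T: 27, now '.': 35
Total burnt (originally-T cells now '.'): 26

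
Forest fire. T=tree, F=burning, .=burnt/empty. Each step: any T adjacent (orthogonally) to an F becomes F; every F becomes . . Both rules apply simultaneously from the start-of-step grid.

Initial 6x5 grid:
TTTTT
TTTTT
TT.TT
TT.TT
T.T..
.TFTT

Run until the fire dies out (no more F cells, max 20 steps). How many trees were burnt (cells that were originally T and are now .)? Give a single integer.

Answer: 4

Derivation:
Step 1: +3 fires, +1 burnt (F count now 3)
Step 2: +1 fires, +3 burnt (F count now 1)
Step 3: +0 fires, +1 burnt (F count now 0)
Fire out after step 3
Initially T: 23, now '.': 11
Total burnt (originally-T cells now '.'): 4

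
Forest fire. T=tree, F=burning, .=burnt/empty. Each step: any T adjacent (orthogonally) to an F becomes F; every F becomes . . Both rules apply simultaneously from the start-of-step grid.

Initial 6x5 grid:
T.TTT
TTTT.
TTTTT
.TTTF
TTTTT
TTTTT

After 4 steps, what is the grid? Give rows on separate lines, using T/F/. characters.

Step 1: 3 trees catch fire, 1 burn out
  T.TTT
  TTTT.
  TTTTF
  .TTF.
  TTTTF
  TTTTT
Step 2: 4 trees catch fire, 3 burn out
  T.TTT
  TTTT.
  TTTF.
  .TF..
  TTTF.
  TTTTF
Step 3: 5 trees catch fire, 4 burn out
  T.TTT
  TTTF.
  TTF..
  .F...
  TTF..
  TTTF.
Step 4: 5 trees catch fire, 5 burn out
  T.TFT
  TTF..
  TF...
  .....
  TF...
  TTF..

T.TFT
TTF..
TF...
.....
TF...
TTF..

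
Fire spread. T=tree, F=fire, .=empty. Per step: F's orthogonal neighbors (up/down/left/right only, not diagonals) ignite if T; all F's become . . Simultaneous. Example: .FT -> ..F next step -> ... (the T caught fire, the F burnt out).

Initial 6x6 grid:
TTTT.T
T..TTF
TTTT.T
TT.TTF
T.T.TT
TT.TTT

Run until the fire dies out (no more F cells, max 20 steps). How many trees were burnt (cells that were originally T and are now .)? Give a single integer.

Answer: 25

Derivation:
Step 1: +5 fires, +2 burnt (F count now 5)
Step 2: +4 fires, +5 burnt (F count now 4)
Step 3: +3 fires, +4 burnt (F count now 3)
Step 4: +3 fires, +3 burnt (F count now 3)
Step 5: +2 fires, +3 burnt (F count now 2)
Step 6: +3 fires, +2 burnt (F count now 3)
Step 7: +2 fires, +3 burnt (F count now 2)
Step 8: +1 fires, +2 burnt (F count now 1)
Step 9: +1 fires, +1 burnt (F count now 1)
Step 10: +1 fires, +1 burnt (F count now 1)
Step 11: +0 fires, +1 burnt (F count now 0)
Fire out after step 11
Initially T: 26, now '.': 35
Total burnt (originally-T cells now '.'): 25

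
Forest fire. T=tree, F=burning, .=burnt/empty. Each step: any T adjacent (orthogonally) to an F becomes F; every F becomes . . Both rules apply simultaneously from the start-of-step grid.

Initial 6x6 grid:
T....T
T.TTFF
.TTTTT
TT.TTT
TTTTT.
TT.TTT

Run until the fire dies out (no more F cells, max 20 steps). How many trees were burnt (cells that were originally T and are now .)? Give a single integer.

Step 1: +4 fires, +2 burnt (F count now 4)
Step 2: +4 fires, +4 burnt (F count now 4)
Step 3: +3 fires, +4 burnt (F count now 3)
Step 4: +3 fires, +3 burnt (F count now 3)
Step 5: +4 fires, +3 burnt (F count now 4)
Step 6: +2 fires, +4 burnt (F count now 2)
Step 7: +2 fires, +2 burnt (F count now 2)
Step 8: +1 fires, +2 burnt (F count now 1)
Step 9: +0 fires, +1 burnt (F count now 0)
Fire out after step 9
Initially T: 25, now '.': 34
Total burnt (originally-T cells now '.'): 23

Answer: 23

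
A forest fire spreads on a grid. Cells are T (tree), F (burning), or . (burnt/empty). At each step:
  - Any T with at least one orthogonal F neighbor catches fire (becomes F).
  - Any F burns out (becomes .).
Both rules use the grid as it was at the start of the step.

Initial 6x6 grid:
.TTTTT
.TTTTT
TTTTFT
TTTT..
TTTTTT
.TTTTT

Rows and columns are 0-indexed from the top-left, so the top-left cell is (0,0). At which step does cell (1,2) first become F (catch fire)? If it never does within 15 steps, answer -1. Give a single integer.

Step 1: cell (1,2)='T' (+3 fires, +1 burnt)
Step 2: cell (1,2)='T' (+5 fires, +3 burnt)
Step 3: cell (1,2)='F' (+6 fires, +5 burnt)
  -> target ignites at step 3
Step 4: cell (1,2)='.' (+7 fires, +6 burnt)
Step 5: cell (1,2)='.' (+6 fires, +7 burnt)
Step 6: cell (1,2)='.' (+3 fires, +6 burnt)
Step 7: cell (1,2)='.' (+0 fires, +3 burnt)
  fire out at step 7

3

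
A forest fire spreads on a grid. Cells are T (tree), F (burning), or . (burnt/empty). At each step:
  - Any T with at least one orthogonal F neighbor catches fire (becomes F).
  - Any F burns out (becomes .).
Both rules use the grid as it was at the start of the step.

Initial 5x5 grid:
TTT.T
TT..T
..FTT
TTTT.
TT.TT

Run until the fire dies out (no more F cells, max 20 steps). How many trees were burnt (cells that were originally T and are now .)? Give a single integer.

Answer: 12

Derivation:
Step 1: +2 fires, +1 burnt (F count now 2)
Step 2: +3 fires, +2 burnt (F count now 3)
Step 3: +4 fires, +3 burnt (F count now 4)
Step 4: +3 fires, +4 burnt (F count now 3)
Step 5: +0 fires, +3 burnt (F count now 0)
Fire out after step 5
Initially T: 17, now '.': 20
Total burnt (originally-T cells now '.'): 12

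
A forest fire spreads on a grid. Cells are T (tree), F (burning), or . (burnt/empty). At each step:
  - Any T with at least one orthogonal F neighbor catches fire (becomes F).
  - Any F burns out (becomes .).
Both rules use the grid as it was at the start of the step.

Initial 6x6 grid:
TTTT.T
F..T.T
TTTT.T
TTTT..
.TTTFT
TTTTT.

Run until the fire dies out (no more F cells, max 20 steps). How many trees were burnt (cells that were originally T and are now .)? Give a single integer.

Step 1: +5 fires, +2 burnt (F count now 5)
Step 2: +6 fires, +5 burnt (F count now 6)
Step 3: +7 fires, +6 burnt (F count now 7)
Step 4: +3 fires, +7 burnt (F count now 3)
Step 5: +1 fires, +3 burnt (F count now 1)
Step 6: +0 fires, +1 burnt (F count now 0)
Fire out after step 6
Initially T: 25, now '.': 33
Total burnt (originally-T cells now '.'): 22

Answer: 22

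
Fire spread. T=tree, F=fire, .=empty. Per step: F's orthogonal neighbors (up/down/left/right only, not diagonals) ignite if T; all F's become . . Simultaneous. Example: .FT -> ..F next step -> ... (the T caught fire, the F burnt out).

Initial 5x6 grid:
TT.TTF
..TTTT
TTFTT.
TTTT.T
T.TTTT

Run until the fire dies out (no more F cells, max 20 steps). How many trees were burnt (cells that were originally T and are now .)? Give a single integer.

Answer: 20

Derivation:
Step 1: +6 fires, +2 burnt (F count now 6)
Step 2: +8 fires, +6 burnt (F count now 8)
Step 3: +2 fires, +8 burnt (F count now 2)
Step 4: +2 fires, +2 burnt (F count now 2)
Step 5: +1 fires, +2 burnt (F count now 1)
Step 6: +1 fires, +1 burnt (F count now 1)
Step 7: +0 fires, +1 burnt (F count now 0)
Fire out after step 7
Initially T: 22, now '.': 28
Total burnt (originally-T cells now '.'): 20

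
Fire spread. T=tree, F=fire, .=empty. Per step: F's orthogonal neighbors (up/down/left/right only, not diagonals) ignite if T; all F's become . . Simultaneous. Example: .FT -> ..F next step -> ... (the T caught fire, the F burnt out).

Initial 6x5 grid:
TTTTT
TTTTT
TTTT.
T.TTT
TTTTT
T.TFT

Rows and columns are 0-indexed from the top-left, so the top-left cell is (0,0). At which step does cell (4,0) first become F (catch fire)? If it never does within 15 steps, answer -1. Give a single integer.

Step 1: cell (4,0)='T' (+3 fires, +1 burnt)
Step 2: cell (4,0)='T' (+3 fires, +3 burnt)
Step 3: cell (4,0)='T' (+4 fires, +3 burnt)
Step 4: cell (4,0)='F' (+3 fires, +4 burnt)
  -> target ignites at step 4
Step 5: cell (4,0)='.' (+6 fires, +3 burnt)
Step 6: cell (4,0)='.' (+4 fires, +6 burnt)
Step 7: cell (4,0)='.' (+2 fires, +4 burnt)
Step 8: cell (4,0)='.' (+1 fires, +2 burnt)
Step 9: cell (4,0)='.' (+0 fires, +1 burnt)
  fire out at step 9

4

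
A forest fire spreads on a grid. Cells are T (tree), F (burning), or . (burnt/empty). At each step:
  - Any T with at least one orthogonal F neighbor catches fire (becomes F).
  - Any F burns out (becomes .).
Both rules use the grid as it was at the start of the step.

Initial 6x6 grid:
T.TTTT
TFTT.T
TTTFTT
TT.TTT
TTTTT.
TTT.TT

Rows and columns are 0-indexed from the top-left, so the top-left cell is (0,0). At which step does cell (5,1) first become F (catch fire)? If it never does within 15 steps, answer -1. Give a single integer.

Step 1: cell (5,1)='T' (+7 fires, +2 burnt)
Step 2: cell (5,1)='T' (+8 fires, +7 burnt)
Step 3: cell (5,1)='T' (+7 fires, +8 burnt)
Step 4: cell (5,1)='F' (+5 fires, +7 burnt)
  -> target ignites at step 4
Step 5: cell (5,1)='.' (+2 fires, +5 burnt)
Step 6: cell (5,1)='.' (+0 fires, +2 burnt)
  fire out at step 6

4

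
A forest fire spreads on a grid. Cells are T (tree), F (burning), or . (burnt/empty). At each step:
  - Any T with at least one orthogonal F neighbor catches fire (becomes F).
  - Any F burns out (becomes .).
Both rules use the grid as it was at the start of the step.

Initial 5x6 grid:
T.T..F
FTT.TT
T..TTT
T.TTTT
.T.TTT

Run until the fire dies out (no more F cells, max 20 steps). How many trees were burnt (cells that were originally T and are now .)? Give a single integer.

Step 1: +4 fires, +2 burnt (F count now 4)
Step 2: +4 fires, +4 burnt (F count now 4)
Step 3: +3 fires, +4 burnt (F count now 3)
Step 4: +3 fires, +3 burnt (F count now 3)
Step 5: +2 fires, +3 burnt (F count now 2)
Step 6: +2 fires, +2 burnt (F count now 2)
Step 7: +0 fires, +2 burnt (F count now 0)
Fire out after step 7
Initially T: 19, now '.': 29
Total burnt (originally-T cells now '.'): 18

Answer: 18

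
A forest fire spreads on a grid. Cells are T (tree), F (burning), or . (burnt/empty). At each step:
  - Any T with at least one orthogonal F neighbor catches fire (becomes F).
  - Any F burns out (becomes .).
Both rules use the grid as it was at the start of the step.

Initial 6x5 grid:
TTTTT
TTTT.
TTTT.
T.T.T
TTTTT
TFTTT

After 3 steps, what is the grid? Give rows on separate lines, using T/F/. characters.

Step 1: 3 trees catch fire, 1 burn out
  TTTTT
  TTTT.
  TTTT.
  T.T.T
  TFTTT
  F.FTT
Step 2: 3 trees catch fire, 3 burn out
  TTTTT
  TTTT.
  TTTT.
  T.T.T
  F.FTT
  ...FT
Step 3: 4 trees catch fire, 3 burn out
  TTTTT
  TTTT.
  TTTT.
  F.F.T
  ...FT
  ....F

TTTTT
TTTT.
TTTT.
F.F.T
...FT
....F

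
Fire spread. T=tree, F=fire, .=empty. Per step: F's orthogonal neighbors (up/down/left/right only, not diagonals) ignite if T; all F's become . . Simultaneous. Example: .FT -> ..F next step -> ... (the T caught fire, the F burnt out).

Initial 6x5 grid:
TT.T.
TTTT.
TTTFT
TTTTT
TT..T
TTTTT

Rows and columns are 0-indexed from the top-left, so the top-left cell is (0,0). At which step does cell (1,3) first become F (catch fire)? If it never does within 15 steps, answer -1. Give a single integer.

Step 1: cell (1,3)='F' (+4 fires, +1 burnt)
  -> target ignites at step 1
Step 2: cell (1,3)='.' (+5 fires, +4 burnt)
Step 3: cell (1,3)='.' (+4 fires, +5 burnt)
Step 4: cell (1,3)='.' (+5 fires, +4 burnt)
Step 5: cell (1,3)='.' (+4 fires, +5 burnt)
Step 6: cell (1,3)='.' (+2 fires, +4 burnt)
Step 7: cell (1,3)='.' (+0 fires, +2 burnt)
  fire out at step 7

1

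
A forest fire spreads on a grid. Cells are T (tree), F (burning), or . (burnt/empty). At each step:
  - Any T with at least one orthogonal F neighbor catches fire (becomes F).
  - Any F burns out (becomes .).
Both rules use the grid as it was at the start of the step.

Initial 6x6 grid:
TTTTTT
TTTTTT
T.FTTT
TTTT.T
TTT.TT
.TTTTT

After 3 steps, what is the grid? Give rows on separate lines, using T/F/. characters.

Step 1: 3 trees catch fire, 1 burn out
  TTTTTT
  TTFTTT
  T..FTT
  TTFT.T
  TTT.TT
  .TTTTT
Step 2: 7 trees catch fire, 3 burn out
  TTFTTT
  TF.FTT
  T...FT
  TF.F.T
  TTF.TT
  .TTTTT
Step 3: 8 trees catch fire, 7 burn out
  TF.FTT
  F...FT
  T....F
  F....T
  TF..TT
  .TFTTT

TF.FTT
F...FT
T....F
F....T
TF..TT
.TFTTT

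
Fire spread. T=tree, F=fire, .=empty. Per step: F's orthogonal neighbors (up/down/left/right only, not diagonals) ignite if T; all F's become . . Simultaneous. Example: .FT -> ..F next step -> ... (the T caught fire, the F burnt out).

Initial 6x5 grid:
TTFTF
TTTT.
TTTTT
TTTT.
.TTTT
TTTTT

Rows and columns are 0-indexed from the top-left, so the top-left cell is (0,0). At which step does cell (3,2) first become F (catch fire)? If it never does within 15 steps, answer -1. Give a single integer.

Step 1: cell (3,2)='T' (+3 fires, +2 burnt)
Step 2: cell (3,2)='T' (+4 fires, +3 burnt)
Step 3: cell (3,2)='F' (+4 fires, +4 burnt)
  -> target ignites at step 3
Step 4: cell (3,2)='.' (+5 fires, +4 burnt)
Step 5: cell (3,2)='.' (+4 fires, +5 burnt)
Step 6: cell (3,2)='.' (+3 fires, +4 burnt)
Step 7: cell (3,2)='.' (+2 fires, +3 burnt)
Step 8: cell (3,2)='.' (+0 fires, +2 burnt)
  fire out at step 8

3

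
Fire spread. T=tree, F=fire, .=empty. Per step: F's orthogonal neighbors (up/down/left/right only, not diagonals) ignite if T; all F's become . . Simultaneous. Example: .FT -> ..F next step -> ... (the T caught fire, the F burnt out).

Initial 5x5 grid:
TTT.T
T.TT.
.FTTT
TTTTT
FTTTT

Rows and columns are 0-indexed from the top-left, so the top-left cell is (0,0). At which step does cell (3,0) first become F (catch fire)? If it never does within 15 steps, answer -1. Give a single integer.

Step 1: cell (3,0)='F' (+4 fires, +2 burnt)
  -> target ignites at step 1
Step 2: cell (3,0)='.' (+4 fires, +4 burnt)
Step 3: cell (3,0)='.' (+5 fires, +4 burnt)
Step 4: cell (3,0)='.' (+3 fires, +5 burnt)
Step 5: cell (3,0)='.' (+1 fires, +3 burnt)
Step 6: cell (3,0)='.' (+1 fires, +1 burnt)
Step 7: cell (3,0)='.' (+0 fires, +1 burnt)
  fire out at step 7

1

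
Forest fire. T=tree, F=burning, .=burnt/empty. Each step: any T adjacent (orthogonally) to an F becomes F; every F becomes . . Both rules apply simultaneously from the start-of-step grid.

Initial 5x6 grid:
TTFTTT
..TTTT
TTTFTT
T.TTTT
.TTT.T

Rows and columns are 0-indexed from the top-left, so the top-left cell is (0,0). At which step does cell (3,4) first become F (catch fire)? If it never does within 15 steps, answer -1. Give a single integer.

Step 1: cell (3,4)='T' (+7 fires, +2 burnt)
Step 2: cell (3,4)='F' (+8 fires, +7 burnt)
  -> target ignites at step 2
Step 3: cell (3,4)='.' (+5 fires, +8 burnt)
Step 4: cell (3,4)='.' (+3 fires, +5 burnt)
Step 5: cell (3,4)='.' (+0 fires, +3 burnt)
  fire out at step 5

2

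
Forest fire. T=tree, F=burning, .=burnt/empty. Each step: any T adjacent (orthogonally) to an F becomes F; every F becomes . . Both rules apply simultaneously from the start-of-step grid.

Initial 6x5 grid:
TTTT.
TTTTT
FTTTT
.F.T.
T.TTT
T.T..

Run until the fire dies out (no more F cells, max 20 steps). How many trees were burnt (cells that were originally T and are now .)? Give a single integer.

Answer: 18

Derivation:
Step 1: +2 fires, +2 burnt (F count now 2)
Step 2: +3 fires, +2 burnt (F count now 3)
Step 3: +3 fires, +3 burnt (F count now 3)
Step 4: +4 fires, +3 burnt (F count now 4)
Step 5: +3 fires, +4 burnt (F count now 3)
Step 6: +2 fires, +3 burnt (F count now 2)
Step 7: +1 fires, +2 burnt (F count now 1)
Step 8: +0 fires, +1 burnt (F count now 0)
Fire out after step 8
Initially T: 20, now '.': 28
Total burnt (originally-T cells now '.'): 18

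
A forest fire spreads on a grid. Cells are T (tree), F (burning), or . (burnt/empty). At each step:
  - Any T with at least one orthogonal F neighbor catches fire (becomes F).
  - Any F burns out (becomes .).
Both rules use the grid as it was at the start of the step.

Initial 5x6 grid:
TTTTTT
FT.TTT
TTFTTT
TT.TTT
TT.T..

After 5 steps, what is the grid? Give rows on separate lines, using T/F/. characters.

Step 1: 5 trees catch fire, 2 burn out
  FTTTTT
  .F.TTT
  FF.FTT
  TT.TTT
  TT.T..
Step 2: 6 trees catch fire, 5 burn out
  .FTTTT
  ...FTT
  ....FT
  FF.FTT
  TT.T..
Step 3: 8 trees catch fire, 6 burn out
  ..FFTT
  ....FT
  .....F
  ....FT
  FF.F..
Step 4: 3 trees catch fire, 8 burn out
  ....FT
  .....F
  ......
  .....F
  ......
Step 5: 1 trees catch fire, 3 burn out
  .....F
  ......
  ......
  ......
  ......

.....F
......
......
......
......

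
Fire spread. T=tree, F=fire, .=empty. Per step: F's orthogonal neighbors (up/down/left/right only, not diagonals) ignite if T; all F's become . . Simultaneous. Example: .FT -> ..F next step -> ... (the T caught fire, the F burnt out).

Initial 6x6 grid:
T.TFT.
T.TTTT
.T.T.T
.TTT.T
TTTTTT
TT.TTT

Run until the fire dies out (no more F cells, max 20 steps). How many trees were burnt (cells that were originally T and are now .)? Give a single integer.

Step 1: +3 fires, +1 burnt (F count now 3)
Step 2: +3 fires, +3 burnt (F count now 3)
Step 3: +2 fires, +3 burnt (F count now 2)
Step 4: +3 fires, +2 burnt (F count now 3)
Step 5: +5 fires, +3 burnt (F count now 5)
Step 6: +4 fires, +5 burnt (F count now 4)
Step 7: +3 fires, +4 burnt (F count now 3)
Step 8: +1 fires, +3 burnt (F count now 1)
Step 9: +0 fires, +1 burnt (F count now 0)
Fire out after step 9
Initially T: 26, now '.': 34
Total burnt (originally-T cells now '.'): 24

Answer: 24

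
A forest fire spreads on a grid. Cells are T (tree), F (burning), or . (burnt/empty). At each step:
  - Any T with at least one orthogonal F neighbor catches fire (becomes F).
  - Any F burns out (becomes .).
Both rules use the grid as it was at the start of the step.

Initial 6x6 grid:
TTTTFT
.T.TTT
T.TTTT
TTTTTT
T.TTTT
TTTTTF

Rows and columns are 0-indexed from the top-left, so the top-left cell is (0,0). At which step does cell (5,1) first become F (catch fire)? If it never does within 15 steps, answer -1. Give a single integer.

Step 1: cell (5,1)='T' (+5 fires, +2 burnt)
Step 2: cell (5,1)='T' (+7 fires, +5 burnt)
Step 3: cell (5,1)='T' (+6 fires, +7 burnt)
Step 4: cell (5,1)='F' (+6 fires, +6 burnt)
  -> target ignites at step 4
Step 5: cell (5,1)='.' (+2 fires, +6 burnt)
Step 6: cell (5,1)='.' (+2 fires, +2 burnt)
Step 7: cell (5,1)='.' (+1 fires, +2 burnt)
Step 8: cell (5,1)='.' (+1 fires, +1 burnt)
Step 9: cell (5,1)='.' (+0 fires, +1 burnt)
  fire out at step 9

4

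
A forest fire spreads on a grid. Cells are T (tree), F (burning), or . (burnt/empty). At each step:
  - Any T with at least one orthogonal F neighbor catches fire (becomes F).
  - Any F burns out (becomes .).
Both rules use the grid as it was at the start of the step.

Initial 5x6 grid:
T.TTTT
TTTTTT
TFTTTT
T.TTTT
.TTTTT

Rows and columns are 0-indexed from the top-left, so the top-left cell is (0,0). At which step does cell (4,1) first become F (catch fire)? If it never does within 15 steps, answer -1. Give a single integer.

Step 1: cell (4,1)='T' (+3 fires, +1 burnt)
Step 2: cell (4,1)='T' (+5 fires, +3 burnt)
Step 3: cell (4,1)='T' (+6 fires, +5 burnt)
Step 4: cell (4,1)='F' (+6 fires, +6 burnt)
  -> target ignites at step 4
Step 5: cell (4,1)='.' (+4 fires, +6 burnt)
Step 6: cell (4,1)='.' (+2 fires, +4 burnt)
Step 7: cell (4,1)='.' (+0 fires, +2 burnt)
  fire out at step 7

4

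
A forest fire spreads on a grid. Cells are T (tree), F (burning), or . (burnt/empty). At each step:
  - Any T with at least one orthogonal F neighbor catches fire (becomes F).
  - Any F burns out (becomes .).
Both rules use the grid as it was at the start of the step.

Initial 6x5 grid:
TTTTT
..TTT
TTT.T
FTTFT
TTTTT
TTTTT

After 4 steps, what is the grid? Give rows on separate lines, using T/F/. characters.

Step 1: 6 trees catch fire, 2 burn out
  TTTTT
  ..TTT
  FTT.T
  .FF.F
  FTTFT
  TTTTT
Step 2: 8 trees catch fire, 6 burn out
  TTTTT
  ..TTT
  .FF.F
  .....
  .FF.F
  FTTFT
Step 3: 5 trees catch fire, 8 burn out
  TTTTT
  ..FTF
  .....
  .....
  .....
  .FF.F
Step 4: 3 trees catch fire, 5 burn out
  TTFTF
  ...F.
  .....
  .....
  .....
  .....

TTFTF
...F.
.....
.....
.....
.....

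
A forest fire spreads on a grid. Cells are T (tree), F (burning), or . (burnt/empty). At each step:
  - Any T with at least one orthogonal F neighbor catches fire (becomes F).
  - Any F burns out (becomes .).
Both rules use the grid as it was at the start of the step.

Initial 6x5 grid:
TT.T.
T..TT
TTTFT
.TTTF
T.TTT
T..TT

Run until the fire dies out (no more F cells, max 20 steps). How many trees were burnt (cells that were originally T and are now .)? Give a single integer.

Answer: 18

Derivation:
Step 1: +5 fires, +2 burnt (F count now 5)
Step 2: +6 fires, +5 burnt (F count now 6)
Step 3: +4 fires, +6 burnt (F count now 4)
Step 4: +1 fires, +4 burnt (F count now 1)
Step 5: +1 fires, +1 burnt (F count now 1)
Step 6: +1 fires, +1 burnt (F count now 1)
Step 7: +0 fires, +1 burnt (F count now 0)
Fire out after step 7
Initially T: 20, now '.': 28
Total burnt (originally-T cells now '.'): 18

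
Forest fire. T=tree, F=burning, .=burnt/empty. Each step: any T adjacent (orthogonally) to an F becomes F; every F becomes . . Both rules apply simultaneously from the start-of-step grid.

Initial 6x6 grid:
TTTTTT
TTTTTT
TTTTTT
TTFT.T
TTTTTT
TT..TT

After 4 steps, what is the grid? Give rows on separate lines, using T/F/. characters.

Step 1: 4 trees catch fire, 1 burn out
  TTTTTT
  TTTTTT
  TTFTTT
  TF.F.T
  TTFTTT
  TT..TT
Step 2: 6 trees catch fire, 4 burn out
  TTTTTT
  TTFTTT
  TF.FTT
  F....T
  TF.FTT
  TT..TT
Step 3: 8 trees catch fire, 6 burn out
  TTFTTT
  TF.FTT
  F...FT
  .....T
  F...FT
  TF..TT
Step 4: 8 trees catch fire, 8 burn out
  TF.FTT
  F...FT
  .....F
  .....T
  .....F
  F...FT

TF.FTT
F...FT
.....F
.....T
.....F
F...FT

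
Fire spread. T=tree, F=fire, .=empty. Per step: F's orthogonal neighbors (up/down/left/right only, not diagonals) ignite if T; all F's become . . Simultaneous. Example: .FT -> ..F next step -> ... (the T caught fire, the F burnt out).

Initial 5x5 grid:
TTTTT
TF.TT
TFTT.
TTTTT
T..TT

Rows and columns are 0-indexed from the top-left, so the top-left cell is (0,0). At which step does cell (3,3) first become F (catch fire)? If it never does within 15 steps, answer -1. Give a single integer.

Step 1: cell (3,3)='T' (+5 fires, +2 burnt)
Step 2: cell (3,3)='T' (+5 fires, +5 burnt)
Step 3: cell (3,3)='F' (+4 fires, +5 burnt)
  -> target ignites at step 3
Step 4: cell (3,3)='.' (+4 fires, +4 burnt)
Step 5: cell (3,3)='.' (+1 fires, +4 burnt)
Step 6: cell (3,3)='.' (+0 fires, +1 burnt)
  fire out at step 6

3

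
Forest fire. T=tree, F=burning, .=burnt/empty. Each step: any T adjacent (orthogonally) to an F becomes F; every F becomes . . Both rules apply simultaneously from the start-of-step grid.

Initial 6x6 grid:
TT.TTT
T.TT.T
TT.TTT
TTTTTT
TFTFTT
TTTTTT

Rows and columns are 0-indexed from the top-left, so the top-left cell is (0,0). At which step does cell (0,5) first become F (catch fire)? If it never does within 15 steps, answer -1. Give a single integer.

Step 1: cell (0,5)='T' (+7 fires, +2 burnt)
Step 2: cell (0,5)='T' (+9 fires, +7 burnt)
Step 3: cell (0,5)='T' (+5 fires, +9 burnt)
Step 4: cell (0,5)='T' (+4 fires, +5 burnt)
Step 5: cell (0,5)='T' (+3 fires, +4 burnt)
Step 6: cell (0,5)='F' (+2 fires, +3 burnt)
  -> target ignites at step 6
Step 7: cell (0,5)='.' (+0 fires, +2 burnt)
  fire out at step 7

6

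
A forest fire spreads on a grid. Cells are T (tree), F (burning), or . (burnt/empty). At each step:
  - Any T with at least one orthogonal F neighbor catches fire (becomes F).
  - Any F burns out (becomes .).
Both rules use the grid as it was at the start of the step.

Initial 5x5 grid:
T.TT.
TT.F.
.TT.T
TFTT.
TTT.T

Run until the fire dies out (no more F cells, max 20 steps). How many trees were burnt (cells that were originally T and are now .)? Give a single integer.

Answer: 13

Derivation:
Step 1: +5 fires, +2 burnt (F count now 5)
Step 2: +6 fires, +5 burnt (F count now 6)
Step 3: +1 fires, +6 burnt (F count now 1)
Step 4: +1 fires, +1 burnt (F count now 1)
Step 5: +0 fires, +1 burnt (F count now 0)
Fire out after step 5
Initially T: 15, now '.': 23
Total burnt (originally-T cells now '.'): 13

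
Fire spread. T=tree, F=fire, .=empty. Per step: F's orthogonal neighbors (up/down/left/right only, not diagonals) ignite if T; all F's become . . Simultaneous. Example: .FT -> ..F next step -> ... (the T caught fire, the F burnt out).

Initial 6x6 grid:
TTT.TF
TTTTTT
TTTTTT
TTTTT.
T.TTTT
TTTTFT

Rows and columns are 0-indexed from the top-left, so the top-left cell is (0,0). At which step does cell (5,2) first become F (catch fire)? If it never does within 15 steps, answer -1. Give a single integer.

Step 1: cell (5,2)='T' (+5 fires, +2 burnt)
Step 2: cell (5,2)='F' (+6 fires, +5 burnt)
  -> target ignites at step 2
Step 3: cell (5,2)='.' (+5 fires, +6 burnt)
Step 4: cell (5,2)='.' (+4 fires, +5 burnt)
Step 5: cell (5,2)='.' (+5 fires, +4 burnt)
Step 6: cell (5,2)='.' (+4 fires, +5 burnt)
Step 7: cell (5,2)='.' (+2 fires, +4 burnt)
Step 8: cell (5,2)='.' (+0 fires, +2 burnt)
  fire out at step 8

2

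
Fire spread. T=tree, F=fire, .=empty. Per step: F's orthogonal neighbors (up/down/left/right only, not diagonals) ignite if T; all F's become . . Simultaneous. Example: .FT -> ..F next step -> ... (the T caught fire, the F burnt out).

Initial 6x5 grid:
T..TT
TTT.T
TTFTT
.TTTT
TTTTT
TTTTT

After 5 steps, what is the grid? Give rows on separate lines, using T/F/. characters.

Step 1: 4 trees catch fire, 1 burn out
  T..TT
  TTF.T
  TF.FT
  .TFTT
  TTTTT
  TTTTT
Step 2: 6 trees catch fire, 4 burn out
  T..TT
  TF..T
  F...F
  .F.FT
  TTFTT
  TTTTT
Step 3: 6 trees catch fire, 6 burn out
  T..TT
  F...F
  .....
  ....F
  TF.FT
  TTFTT
Step 4: 6 trees catch fire, 6 burn out
  F..TF
  .....
  .....
  .....
  F...F
  TF.FT
Step 5: 3 trees catch fire, 6 burn out
  ...F.
  .....
  .....
  .....
  .....
  F...F

...F.
.....
.....
.....
.....
F...F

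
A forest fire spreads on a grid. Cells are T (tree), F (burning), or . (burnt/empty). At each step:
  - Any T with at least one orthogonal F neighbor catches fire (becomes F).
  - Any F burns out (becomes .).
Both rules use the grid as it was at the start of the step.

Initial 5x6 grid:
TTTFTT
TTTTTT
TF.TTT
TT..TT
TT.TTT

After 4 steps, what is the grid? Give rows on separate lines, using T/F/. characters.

Step 1: 6 trees catch fire, 2 burn out
  TTF.FT
  TFTFTT
  F..TTT
  TF..TT
  TT.TTT
Step 2: 8 trees catch fire, 6 burn out
  TF...F
  F.F.FT
  ...FTT
  F...TT
  TF.TTT
Step 3: 4 trees catch fire, 8 burn out
  F.....
  .....F
  ....FT
  ....TT
  F..TTT
Step 4: 2 trees catch fire, 4 burn out
  ......
  ......
  .....F
  ....FT
  ...TTT

......
......
.....F
....FT
...TTT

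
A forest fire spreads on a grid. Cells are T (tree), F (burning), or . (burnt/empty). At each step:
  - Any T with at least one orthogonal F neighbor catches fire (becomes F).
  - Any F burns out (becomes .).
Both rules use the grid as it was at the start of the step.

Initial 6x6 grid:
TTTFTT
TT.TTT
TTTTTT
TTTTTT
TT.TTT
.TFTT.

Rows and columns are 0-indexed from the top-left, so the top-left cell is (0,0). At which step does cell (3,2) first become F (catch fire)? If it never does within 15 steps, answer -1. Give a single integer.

Step 1: cell (3,2)='T' (+5 fires, +2 burnt)
Step 2: cell (3,2)='T' (+7 fires, +5 burnt)
Step 3: cell (3,2)='T' (+9 fires, +7 burnt)
Step 4: cell (3,2)='F' (+7 fires, +9 burnt)
  -> target ignites at step 4
Step 5: cell (3,2)='.' (+2 fires, +7 burnt)
Step 6: cell (3,2)='.' (+0 fires, +2 burnt)
  fire out at step 6

4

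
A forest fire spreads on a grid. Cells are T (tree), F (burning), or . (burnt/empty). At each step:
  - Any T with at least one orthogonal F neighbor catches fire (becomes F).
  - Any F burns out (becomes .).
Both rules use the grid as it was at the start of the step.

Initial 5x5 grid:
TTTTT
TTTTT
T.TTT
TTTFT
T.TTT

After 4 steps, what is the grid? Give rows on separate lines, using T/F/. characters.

Step 1: 4 trees catch fire, 1 burn out
  TTTTT
  TTTTT
  T.TFT
  TTF.F
  T.TFT
Step 2: 6 trees catch fire, 4 burn out
  TTTTT
  TTTFT
  T.F.F
  TF...
  T.F.F
Step 3: 4 trees catch fire, 6 burn out
  TTTFT
  TTF.F
  T....
  F....
  T....
Step 4: 5 trees catch fire, 4 burn out
  TTF.F
  TF...
  F....
  .....
  F....

TTF.F
TF...
F....
.....
F....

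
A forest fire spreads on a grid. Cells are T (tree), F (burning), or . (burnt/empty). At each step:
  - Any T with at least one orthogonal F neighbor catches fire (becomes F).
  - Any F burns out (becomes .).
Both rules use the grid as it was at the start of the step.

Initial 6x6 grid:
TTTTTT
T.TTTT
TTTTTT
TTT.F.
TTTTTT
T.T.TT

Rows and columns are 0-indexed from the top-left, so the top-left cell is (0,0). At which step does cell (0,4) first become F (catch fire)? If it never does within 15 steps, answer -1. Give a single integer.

Step 1: cell (0,4)='T' (+2 fires, +1 burnt)
Step 2: cell (0,4)='T' (+6 fires, +2 burnt)
Step 3: cell (0,4)='F' (+6 fires, +6 burnt)
  -> target ignites at step 3
Step 4: cell (0,4)='.' (+7 fires, +6 burnt)
Step 5: cell (0,4)='.' (+4 fires, +7 burnt)
Step 6: cell (0,4)='.' (+4 fires, +4 burnt)
Step 7: cell (0,4)='.' (+1 fires, +4 burnt)
Step 8: cell (0,4)='.' (+0 fires, +1 burnt)
  fire out at step 8

3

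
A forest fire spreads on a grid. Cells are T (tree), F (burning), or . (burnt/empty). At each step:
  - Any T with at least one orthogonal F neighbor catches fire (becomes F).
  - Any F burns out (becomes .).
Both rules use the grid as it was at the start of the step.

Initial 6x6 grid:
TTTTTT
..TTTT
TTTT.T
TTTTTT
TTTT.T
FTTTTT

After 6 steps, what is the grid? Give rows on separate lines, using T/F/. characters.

Step 1: 2 trees catch fire, 1 burn out
  TTTTTT
  ..TTTT
  TTTT.T
  TTTTTT
  FTTT.T
  .FTTTT
Step 2: 3 trees catch fire, 2 burn out
  TTTTTT
  ..TTTT
  TTTT.T
  FTTTTT
  .FTT.T
  ..FTTT
Step 3: 4 trees catch fire, 3 burn out
  TTTTTT
  ..TTTT
  FTTT.T
  .FTTTT
  ..FT.T
  ...FTT
Step 4: 4 trees catch fire, 4 burn out
  TTTTTT
  ..TTTT
  .FTT.T
  ..FTTT
  ...F.T
  ....FT
Step 5: 3 trees catch fire, 4 burn out
  TTTTTT
  ..TTTT
  ..FT.T
  ...FTT
  .....T
  .....F
Step 6: 4 trees catch fire, 3 burn out
  TTTTTT
  ..FTTT
  ...F.T
  ....FT
  .....F
  ......

TTTTTT
..FTTT
...F.T
....FT
.....F
......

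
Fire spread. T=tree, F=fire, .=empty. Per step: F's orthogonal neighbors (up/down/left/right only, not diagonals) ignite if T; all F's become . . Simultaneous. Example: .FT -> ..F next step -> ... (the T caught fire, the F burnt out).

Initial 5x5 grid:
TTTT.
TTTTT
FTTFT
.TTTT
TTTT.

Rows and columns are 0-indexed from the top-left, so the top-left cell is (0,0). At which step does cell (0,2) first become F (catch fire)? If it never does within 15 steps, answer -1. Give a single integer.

Step 1: cell (0,2)='T' (+6 fires, +2 burnt)
Step 2: cell (0,2)='T' (+9 fires, +6 burnt)
Step 3: cell (0,2)='F' (+4 fires, +9 burnt)
  -> target ignites at step 3
Step 4: cell (0,2)='.' (+1 fires, +4 burnt)
Step 5: cell (0,2)='.' (+0 fires, +1 burnt)
  fire out at step 5

3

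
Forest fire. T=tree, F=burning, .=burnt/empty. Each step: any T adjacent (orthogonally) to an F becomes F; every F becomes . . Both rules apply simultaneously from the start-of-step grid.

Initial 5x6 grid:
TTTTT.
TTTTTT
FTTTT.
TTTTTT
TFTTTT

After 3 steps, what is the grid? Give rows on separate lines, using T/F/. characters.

Step 1: 6 trees catch fire, 2 burn out
  TTTTT.
  FTTTTT
  .FTTT.
  FFTTTT
  F.FTTT
Step 2: 5 trees catch fire, 6 burn out
  FTTTT.
  .FTTTT
  ..FTT.
  ..FTTT
  ...FTT
Step 3: 5 trees catch fire, 5 burn out
  .FTTT.
  ..FTTT
  ...FT.
  ...FTT
  ....FT

.FTTT.
..FTTT
...FT.
...FTT
....FT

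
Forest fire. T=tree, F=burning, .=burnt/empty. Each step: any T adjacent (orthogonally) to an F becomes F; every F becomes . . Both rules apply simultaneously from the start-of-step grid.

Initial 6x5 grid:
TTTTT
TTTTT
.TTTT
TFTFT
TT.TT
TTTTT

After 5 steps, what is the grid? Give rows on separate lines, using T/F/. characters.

Step 1: 7 trees catch fire, 2 burn out
  TTTTT
  TTTTT
  .FTFT
  F.F.F
  TF.FT
  TTTTT
Step 2: 8 trees catch fire, 7 burn out
  TTTTT
  TFTFT
  ..F.F
  .....
  F...F
  TFTFT
Step 3: 8 trees catch fire, 8 burn out
  TFTFT
  F.F.F
  .....
  .....
  .....
  F.F.F
Step 4: 3 trees catch fire, 8 burn out
  F.F.F
  .....
  .....
  .....
  .....
  .....
Step 5: 0 trees catch fire, 3 burn out
  .....
  .....
  .....
  .....
  .....
  .....

.....
.....
.....
.....
.....
.....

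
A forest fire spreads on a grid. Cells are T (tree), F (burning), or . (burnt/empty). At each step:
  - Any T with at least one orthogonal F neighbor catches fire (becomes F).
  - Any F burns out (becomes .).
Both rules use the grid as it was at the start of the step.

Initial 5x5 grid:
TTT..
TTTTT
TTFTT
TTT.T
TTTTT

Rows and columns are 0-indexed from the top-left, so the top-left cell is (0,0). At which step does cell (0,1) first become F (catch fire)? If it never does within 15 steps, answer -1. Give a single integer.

Step 1: cell (0,1)='T' (+4 fires, +1 burnt)
Step 2: cell (0,1)='T' (+7 fires, +4 burnt)
Step 3: cell (0,1)='F' (+7 fires, +7 burnt)
  -> target ignites at step 3
Step 4: cell (0,1)='.' (+3 fires, +7 burnt)
Step 5: cell (0,1)='.' (+0 fires, +3 burnt)
  fire out at step 5

3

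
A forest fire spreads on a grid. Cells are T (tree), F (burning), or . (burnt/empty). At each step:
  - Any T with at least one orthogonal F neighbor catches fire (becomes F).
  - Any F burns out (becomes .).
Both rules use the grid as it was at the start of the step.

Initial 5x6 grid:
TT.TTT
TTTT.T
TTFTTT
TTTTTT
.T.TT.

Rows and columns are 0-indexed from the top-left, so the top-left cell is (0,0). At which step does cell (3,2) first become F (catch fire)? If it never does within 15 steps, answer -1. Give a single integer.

Step 1: cell (3,2)='F' (+4 fires, +1 burnt)
  -> target ignites at step 1
Step 2: cell (3,2)='.' (+6 fires, +4 burnt)
Step 3: cell (3,2)='.' (+8 fires, +6 burnt)
Step 4: cell (3,2)='.' (+5 fires, +8 burnt)
Step 5: cell (3,2)='.' (+1 fires, +5 burnt)
Step 6: cell (3,2)='.' (+0 fires, +1 burnt)
  fire out at step 6

1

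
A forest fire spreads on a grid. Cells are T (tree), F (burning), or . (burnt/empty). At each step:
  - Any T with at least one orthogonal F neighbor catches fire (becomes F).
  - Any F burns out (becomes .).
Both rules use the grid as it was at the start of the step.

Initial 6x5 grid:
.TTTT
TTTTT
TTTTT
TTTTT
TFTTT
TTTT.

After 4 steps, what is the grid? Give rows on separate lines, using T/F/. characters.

Step 1: 4 trees catch fire, 1 burn out
  .TTTT
  TTTTT
  TTTTT
  TFTTT
  F.FTT
  TFTT.
Step 2: 6 trees catch fire, 4 burn out
  .TTTT
  TTTTT
  TFTTT
  F.FTT
  ...FT
  F.FT.
Step 3: 6 trees catch fire, 6 burn out
  .TTTT
  TFTTT
  F.FTT
  ...FT
  ....F
  ...F.
Step 4: 5 trees catch fire, 6 burn out
  .FTTT
  F.FTT
  ...FT
  ....F
  .....
  .....

.FTTT
F.FTT
...FT
....F
.....
.....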